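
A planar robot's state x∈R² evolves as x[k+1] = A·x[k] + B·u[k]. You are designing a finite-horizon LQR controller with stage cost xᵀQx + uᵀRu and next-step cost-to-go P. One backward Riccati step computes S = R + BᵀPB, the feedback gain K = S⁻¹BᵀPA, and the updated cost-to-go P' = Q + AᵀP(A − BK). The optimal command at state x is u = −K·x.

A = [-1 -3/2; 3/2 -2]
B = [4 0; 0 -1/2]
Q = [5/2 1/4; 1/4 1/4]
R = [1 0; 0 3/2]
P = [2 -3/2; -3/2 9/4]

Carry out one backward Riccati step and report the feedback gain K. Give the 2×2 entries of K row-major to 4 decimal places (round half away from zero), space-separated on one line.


BᵀP = [8.0000 -6.0000; 0.7500 -1.1250]
S = R + BᵀPB = [1 0; 0 3/2] + [32.0000 3.0000; 3.0000 0.5625] = [33.0000 3.0000; 3.0000 2.0625]
BᵀPA = [-17.0000 0.0000; -2.4375 1.1250]
K = S⁻¹·BᵀPA = [-0.4698 -0.0571; -0.4984 0.6286]
A−BK = [0.8794 -1.2714; 1.2508 -1.6857]
AᵀP(A−BK) = [2.3603 -2.8143; -2.8143 3.7929]
P' = Q + AᵀP(A−BK) = [4.8603 -2.5643; -2.5643 4.0429]
tr(P') = 8.9032

-0.4698 -0.0571 -0.4984 0.6286


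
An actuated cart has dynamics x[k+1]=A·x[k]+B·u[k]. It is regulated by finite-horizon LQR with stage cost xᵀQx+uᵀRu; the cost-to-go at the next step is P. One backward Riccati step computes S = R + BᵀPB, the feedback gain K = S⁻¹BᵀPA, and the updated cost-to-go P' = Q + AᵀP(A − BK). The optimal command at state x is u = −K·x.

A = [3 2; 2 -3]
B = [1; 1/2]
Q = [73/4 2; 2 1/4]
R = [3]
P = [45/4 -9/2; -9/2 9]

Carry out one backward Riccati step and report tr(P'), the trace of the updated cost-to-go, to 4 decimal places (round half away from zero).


BᵀP = [9.0000 0.0000]
S = R + BᵀPB = [3] + [9.0000] = [12.0000]
BᵀPA = [27.0000 18.0000]
K = S⁻¹·BᵀPA = [2.2500 1.5000]
A−BK = [0.7500 0.5000; 0.8750 -3.7500]
AᵀP(A−BK) = [22.5000 -4.5000; -4.5000 153.0000]
P' = Q + AᵀP(A−BK) = [40.7500 -2.5000; -2.5000 153.2500]
tr(P') = 194.0000

194.0000


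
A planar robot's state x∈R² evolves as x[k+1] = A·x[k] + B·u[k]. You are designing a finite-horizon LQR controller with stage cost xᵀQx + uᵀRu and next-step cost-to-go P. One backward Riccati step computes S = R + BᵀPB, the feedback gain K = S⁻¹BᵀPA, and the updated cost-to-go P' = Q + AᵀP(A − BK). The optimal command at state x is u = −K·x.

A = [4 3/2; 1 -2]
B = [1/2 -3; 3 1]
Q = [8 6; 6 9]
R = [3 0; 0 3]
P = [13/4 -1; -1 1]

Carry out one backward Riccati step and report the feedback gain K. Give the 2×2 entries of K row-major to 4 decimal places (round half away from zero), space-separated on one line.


BᵀP = [-1.3750 2.5000; -10.7500 4.0000]
S = R + BᵀPB = [3 0; 0 3] + [6.8125 6.6250; 6.6250 36.2500] = [9.8125 6.6250; 6.6250 39.2500]
BᵀPA = [-3.0000 -7.0625; -39.0000 -24.1250]
K = S⁻¹·BᵀPA = [0.4121 -0.3440; -1.0632 -0.5566]
A−BK = [0.6044 0.0022; 0.8269 -0.4115]
AᵀP(A−BK) = [4.7720 1.2610; 1.2610 1.4555]
P' = Q + AᵀP(A−BK) = [12.7720 7.2610; 7.2610 10.4555]
tr(P') = 23.2275

0.4121 -0.3440 -1.0632 -0.5566


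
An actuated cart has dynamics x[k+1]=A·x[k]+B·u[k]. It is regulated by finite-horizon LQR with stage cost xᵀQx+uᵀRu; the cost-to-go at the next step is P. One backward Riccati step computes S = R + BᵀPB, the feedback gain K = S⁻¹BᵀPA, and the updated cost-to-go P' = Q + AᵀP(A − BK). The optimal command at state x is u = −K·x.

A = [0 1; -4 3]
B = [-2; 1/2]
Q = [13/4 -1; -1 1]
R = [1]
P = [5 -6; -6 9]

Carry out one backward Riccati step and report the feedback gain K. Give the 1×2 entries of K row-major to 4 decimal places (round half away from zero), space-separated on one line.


BᵀP = [-13.0000 16.5000]
S = R + BᵀPB = [1] + [34.2500] = [35.2500]
BᵀPA = [-66.0000 36.5000]
K = S⁻¹·BᵀPA = [-1.8723 1.0355]
A−BK = [-3.7447 3.0709; -3.0638 2.4823]
AᵀP(A−BK) = [20.4255 -15.6596; -15.6596 12.2057]
P' = Q + AᵀP(A−BK) = [23.6755 -16.6596; -16.6596 13.2057]
tr(P') = 36.8812

-1.8723 1.0355


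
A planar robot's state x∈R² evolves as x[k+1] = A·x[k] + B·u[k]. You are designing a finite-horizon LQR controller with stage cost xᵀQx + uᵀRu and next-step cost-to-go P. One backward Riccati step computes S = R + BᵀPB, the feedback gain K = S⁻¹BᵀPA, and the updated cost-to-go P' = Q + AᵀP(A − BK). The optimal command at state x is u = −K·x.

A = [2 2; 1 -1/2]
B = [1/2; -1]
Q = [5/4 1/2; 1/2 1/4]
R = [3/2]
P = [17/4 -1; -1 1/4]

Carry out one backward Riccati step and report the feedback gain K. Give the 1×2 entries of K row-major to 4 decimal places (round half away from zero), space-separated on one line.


1.4426 1.7377

BᵀP = [3.1250 -0.7500]
S = R + BᵀPB = [3/2] + [2.3125] = [3.8125]
BᵀPA = [5.5000 6.6250]
K = S⁻¹·BᵀPA = [1.4426 1.7377]
A−BK = [1.2787 1.1311; 2.4426 1.2377]
AᵀP(A−BK) = [5.3156 6.3176; 6.3176 7.5502]
P' = Q + AᵀP(A−BK) = [6.5656 6.8176; 6.8176 7.8002]
tr(P') = 14.3658


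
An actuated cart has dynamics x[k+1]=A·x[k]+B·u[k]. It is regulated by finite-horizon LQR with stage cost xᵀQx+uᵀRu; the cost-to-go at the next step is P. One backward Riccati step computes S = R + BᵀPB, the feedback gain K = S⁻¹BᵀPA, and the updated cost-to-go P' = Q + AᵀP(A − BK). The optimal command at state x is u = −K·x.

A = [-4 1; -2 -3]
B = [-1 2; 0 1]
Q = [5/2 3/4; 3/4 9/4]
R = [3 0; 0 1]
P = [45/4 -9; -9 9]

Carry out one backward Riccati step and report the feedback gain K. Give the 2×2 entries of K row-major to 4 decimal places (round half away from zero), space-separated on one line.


0.3051 -2.0339 -1.6780 0.6864

BᵀP = [-11.2500 9.0000; 13.5000 -9.0000]
S = R + BᵀPB = [3 0; 0 1] + [11.2500 -13.5000; -13.5000 18.0000] = [14.2500 -13.5000; -13.5000 19.0000]
BᵀPA = [27.0000 -38.2500; -36.0000 40.5000]
K = S⁻¹·BᵀPA = [0.3051 -2.0339; -1.6780 0.6864]
A−BK = [-0.3390 -2.4068; -0.3220 -3.6864]
AᵀP(A−BK) = [3.3559 -1.3729; -1.3729 40.6525]
P' = Q + AᵀP(A−BK) = [5.8559 -0.6229; -0.6229 42.9025]
tr(P') = 48.7585


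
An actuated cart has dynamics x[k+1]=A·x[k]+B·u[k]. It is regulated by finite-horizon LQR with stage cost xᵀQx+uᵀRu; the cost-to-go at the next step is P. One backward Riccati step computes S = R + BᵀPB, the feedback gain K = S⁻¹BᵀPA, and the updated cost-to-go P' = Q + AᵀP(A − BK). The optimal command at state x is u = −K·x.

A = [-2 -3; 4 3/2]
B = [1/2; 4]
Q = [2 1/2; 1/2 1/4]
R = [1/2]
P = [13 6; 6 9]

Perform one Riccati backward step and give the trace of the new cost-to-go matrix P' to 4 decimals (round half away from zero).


BᵀP = [30.5000 39.0000]
S = R + BᵀPB = [1/2] + [171.2500] = [171.7500]
BᵀPA = [95.0000 -33.0000]
K = S⁻¹·BᵀPA = [0.5531 -0.1921]
A−BK = [-2.2766 -2.9039; 1.7875 2.2686]
AᵀP(A−BK) = [47.4527 60.2533; 60.2533 76.9094]
P' = Q + AᵀP(A−BK) = [49.4527 60.7533; 60.7533 77.1594]
tr(P') = 126.6121

126.6121


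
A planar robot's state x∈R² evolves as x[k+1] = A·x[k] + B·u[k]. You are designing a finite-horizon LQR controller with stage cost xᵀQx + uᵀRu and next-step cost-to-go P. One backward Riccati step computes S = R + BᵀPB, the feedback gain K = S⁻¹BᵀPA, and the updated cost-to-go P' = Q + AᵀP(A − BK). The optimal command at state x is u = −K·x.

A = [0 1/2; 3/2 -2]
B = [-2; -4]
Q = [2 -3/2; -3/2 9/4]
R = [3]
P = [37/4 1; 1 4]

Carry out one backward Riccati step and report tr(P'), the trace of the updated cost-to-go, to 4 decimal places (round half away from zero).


18.3828

BᵀP = [-22.5000 -18.0000]
S = R + BᵀPB = [3] + [117.0000] = [120.0000]
BᵀPA = [-27.0000 24.7500]
K = S⁻¹·BᵀPA = [-0.2250 0.2063]
A−BK = [-0.4500 0.9125; 0.6000 -1.1750]
AᵀP(A−BK) = [2.9250 -5.6813; -5.6813 11.2078]
P' = Q + AᵀP(A−BK) = [4.9250 -7.1813; -7.1813 13.4578]
tr(P') = 18.3828


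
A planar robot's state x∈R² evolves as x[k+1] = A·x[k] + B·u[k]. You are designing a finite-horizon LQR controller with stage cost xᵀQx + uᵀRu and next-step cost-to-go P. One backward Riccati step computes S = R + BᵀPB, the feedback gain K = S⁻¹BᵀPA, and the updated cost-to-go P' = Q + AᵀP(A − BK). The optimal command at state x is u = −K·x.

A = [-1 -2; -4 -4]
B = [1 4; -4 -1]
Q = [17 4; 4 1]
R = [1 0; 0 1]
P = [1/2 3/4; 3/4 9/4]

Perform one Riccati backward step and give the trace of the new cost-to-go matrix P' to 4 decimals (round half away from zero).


BᵀP = [-2.5000 -8.2500; 1.2500 0.7500]
S = R + BᵀPB = [1 0; 0 1] + [30.5000 -1.7500; -1.7500 4.2500] = [31.5000 -1.7500; -1.7500 5.2500]
BᵀPA = [35.5000 38.0000; -4.2500 -5.5000]
K = S⁻¹·BᵀPA = [1.1024 1.1698; -0.4420 -0.6577]
A−BK = [-0.3342 -0.5391; -0.0323 0.0216]
AᵀP(A−BK) = [1.4852 1.6765; 1.6765 1.9299]
P' = Q + AᵀP(A−BK) = [18.4852 5.6765; 5.6765 2.9299]
tr(P') = 21.4151

21.4151


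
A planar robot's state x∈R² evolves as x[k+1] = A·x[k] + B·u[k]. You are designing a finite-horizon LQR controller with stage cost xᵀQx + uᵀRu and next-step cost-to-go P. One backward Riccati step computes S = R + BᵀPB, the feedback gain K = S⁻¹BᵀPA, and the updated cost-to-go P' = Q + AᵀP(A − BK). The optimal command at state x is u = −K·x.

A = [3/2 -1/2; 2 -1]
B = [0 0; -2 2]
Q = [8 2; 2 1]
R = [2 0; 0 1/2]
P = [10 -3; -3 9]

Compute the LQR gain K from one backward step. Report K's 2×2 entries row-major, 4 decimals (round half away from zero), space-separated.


BᵀP = [6.0000 -18.0000; -6.0000 18.0000]
S = R + BᵀPB = [2 0; 0 1/2] + [36.0000 -36.0000; -36.0000 36.0000] = [38.0000 -36.0000; -36.0000 36.5000]
BᵀPA = [-27.0000 15.0000; 27.0000 -15.0000]
K = S⁻¹·BᵀPA = [-0.1484 0.0824; 0.5934 -0.3297]
A−BK = [1.5000 -0.5000; 0.5165 -0.1758]
AᵀP(A−BK) = [20.4725 -6.8736; -6.8736 2.3187]
P' = Q + AᵀP(A−BK) = [28.4725 -4.8736; -4.8736 3.3187]
tr(P') = 31.7912

-0.1484 0.0824 0.5934 -0.3297


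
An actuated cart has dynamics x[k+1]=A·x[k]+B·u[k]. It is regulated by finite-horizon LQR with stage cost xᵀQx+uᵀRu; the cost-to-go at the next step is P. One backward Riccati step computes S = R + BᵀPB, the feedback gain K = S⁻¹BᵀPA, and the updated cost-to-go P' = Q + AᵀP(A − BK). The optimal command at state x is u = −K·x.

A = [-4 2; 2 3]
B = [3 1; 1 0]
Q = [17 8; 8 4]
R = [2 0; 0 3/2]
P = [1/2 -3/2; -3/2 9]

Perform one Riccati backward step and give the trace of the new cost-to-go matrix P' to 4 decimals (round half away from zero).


BᵀP = [0.0000 4.5000; 0.5000 -1.5000]
S = R + BᵀPB = [2 0; 0 3/2] + [4.5000 0.0000; 0.0000 0.5000] = [6.5000 0.0000; 0.0000 2.0000]
BᵀPA = [9.0000 13.5000; -5.0000 -3.5000]
K = S⁻¹·BᵀPA = [1.3846 2.0769; -2.5000 -1.7500]
A−BK = [-5.6538 -2.4808; 0.6154 0.9231]
AᵀP(A−BK) = [43.0385 34.5577; 34.5577 30.8365]
P' = Q + AᵀP(A−BK) = [60.0385 42.5577; 42.5577 34.8365]
tr(P') = 94.8750

94.8750


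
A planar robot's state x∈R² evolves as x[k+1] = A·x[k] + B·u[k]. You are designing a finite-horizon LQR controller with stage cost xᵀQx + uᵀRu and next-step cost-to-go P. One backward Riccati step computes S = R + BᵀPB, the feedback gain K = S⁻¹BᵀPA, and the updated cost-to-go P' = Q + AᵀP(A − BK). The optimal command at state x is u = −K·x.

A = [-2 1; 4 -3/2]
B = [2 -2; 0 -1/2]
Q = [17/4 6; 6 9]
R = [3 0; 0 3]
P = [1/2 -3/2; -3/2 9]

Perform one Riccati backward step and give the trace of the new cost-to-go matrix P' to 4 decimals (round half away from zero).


BᵀP = [1.0000 -3.0000; -0.2500 -1.5000]
S = R + BᵀPB = [3 0; 0 3] + [2.0000 -0.5000; -0.5000 1.2500] = [5.0000 -0.5000; -0.5000 4.2500]
BᵀPA = [-14.0000 5.5000; -5.5000 2.0000]
K = S⁻¹·BᵀPA = [-2.9643 1.1607; -1.6429 0.6071]
A−BK = [0.6429 -0.1071; 3.1786 -1.1964]
AᵀP(A−BK) = [119.4643 -45.9107; -45.9107 17.6518]
P' = Q + AᵀP(A−BK) = [123.7143 -39.9107; -39.9107 26.6518]
tr(P') = 150.3661

150.3661


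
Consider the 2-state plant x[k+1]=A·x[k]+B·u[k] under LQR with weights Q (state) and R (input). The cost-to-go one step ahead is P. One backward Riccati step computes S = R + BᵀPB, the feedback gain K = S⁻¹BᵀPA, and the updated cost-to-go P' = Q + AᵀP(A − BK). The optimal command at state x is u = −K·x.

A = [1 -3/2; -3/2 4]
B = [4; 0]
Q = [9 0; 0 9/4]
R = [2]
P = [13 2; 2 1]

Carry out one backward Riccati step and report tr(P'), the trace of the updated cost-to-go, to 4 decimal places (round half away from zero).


24.0548

BᵀP = [52.0000 8.0000]
S = R + BᵀPB = [2] + [208.0000] = [210.0000]
BᵀPA = [40.0000 -46.0000]
K = S⁻¹·BᵀPA = [0.1905 -0.2190]
A−BK = [0.2381 -0.6238; -1.5000 4.0000]
AᵀP(A−BK) = [1.6310 -4.2381; -4.2381 11.1738]
P' = Q + AᵀP(A−BK) = [10.6310 -4.2381; -4.2381 13.4238]
tr(P') = 24.0548


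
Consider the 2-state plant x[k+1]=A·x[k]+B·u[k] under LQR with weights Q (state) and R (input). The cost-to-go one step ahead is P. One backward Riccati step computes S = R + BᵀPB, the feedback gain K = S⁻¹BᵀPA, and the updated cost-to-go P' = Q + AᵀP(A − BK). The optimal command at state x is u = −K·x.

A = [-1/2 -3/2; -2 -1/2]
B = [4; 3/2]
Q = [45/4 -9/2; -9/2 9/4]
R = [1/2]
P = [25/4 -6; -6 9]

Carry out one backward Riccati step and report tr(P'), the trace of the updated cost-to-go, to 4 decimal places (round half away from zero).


35.6968

BᵀP = [16.0000 -10.5000]
S = R + BᵀPB = [1/2] + [48.2500] = [48.7500]
BᵀPA = [13.0000 -18.7500]
K = S⁻¹·BᵀPA = [0.2667 -0.3846]
A−BK = [-1.5667 0.0385; -2.4000 0.0769]
AᵀP(A−BK) = [22.0958 -0.8125; -0.8125 0.1010]
P' = Q + AᵀP(A−BK) = [33.3458 -5.3125; -5.3125 2.3510]
tr(P') = 35.6968


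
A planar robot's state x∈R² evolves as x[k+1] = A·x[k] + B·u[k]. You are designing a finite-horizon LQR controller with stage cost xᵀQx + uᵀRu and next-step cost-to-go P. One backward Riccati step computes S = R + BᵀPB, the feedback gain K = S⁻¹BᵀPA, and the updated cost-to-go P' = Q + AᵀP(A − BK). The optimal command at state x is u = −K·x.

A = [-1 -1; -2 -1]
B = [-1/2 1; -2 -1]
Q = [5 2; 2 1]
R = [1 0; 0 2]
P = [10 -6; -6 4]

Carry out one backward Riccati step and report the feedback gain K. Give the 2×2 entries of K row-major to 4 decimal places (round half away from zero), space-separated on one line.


0.5455 0.2424 -0.0909 -0.3182

BᵀP = [7.0000 -5.0000; 16.0000 -10.0000]
S = R + BᵀPB = [1 0; 0 2] + [6.5000 12.0000; 12.0000 26.0000] = [7.5000 12.0000; 12.0000 28.0000]
BᵀPA = [3.0000 -2.0000; 4.0000 -6.0000]
K = S⁻¹·BᵀPA = [0.5455 0.2424; -0.0909 -0.3182]
A−BK = [-0.6364 -0.5606; -1.0000 -0.8333]
AᵀP(A−BK) = [0.7273 0.5455; 0.5455 0.5758]
P' = Q + AᵀP(A−BK) = [5.7273 2.5455; 2.5455 1.5758]
tr(P') = 7.3030


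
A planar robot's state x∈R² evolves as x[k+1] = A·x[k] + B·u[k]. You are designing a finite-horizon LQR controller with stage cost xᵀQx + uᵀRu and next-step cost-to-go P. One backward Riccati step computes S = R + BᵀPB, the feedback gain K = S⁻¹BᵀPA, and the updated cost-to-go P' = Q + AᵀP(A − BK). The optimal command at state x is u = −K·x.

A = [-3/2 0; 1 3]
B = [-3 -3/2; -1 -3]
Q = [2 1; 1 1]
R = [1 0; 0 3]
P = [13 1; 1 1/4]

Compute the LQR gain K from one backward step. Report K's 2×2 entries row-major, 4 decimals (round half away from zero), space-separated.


BᵀP = [-40.0000 -3.2500; -22.5000 -2.2500]
S = R + BᵀPB = [1 0; 0 3] + [123.2500 69.7500; 69.7500 40.5000] = [124.2500 69.7500; 69.7500 43.5000]
BᵀPA = [56.7500 -9.7500; 31.5000 -6.7500]
K = S⁻¹·BᵀPA = [0.5030 0.0865; -0.0823 -0.2939]
A−BK = [-0.1146 -0.1813; 1.2560 2.2049]
AᵀP(A−BK) = [0.5505 0.5981; 0.5981 1.1098]
P' = Q + AᵀP(A−BK) = [2.5505 1.5981; 1.5981 2.1098]
tr(P') = 4.6603

0.5030 0.0865 -0.0823 -0.2939


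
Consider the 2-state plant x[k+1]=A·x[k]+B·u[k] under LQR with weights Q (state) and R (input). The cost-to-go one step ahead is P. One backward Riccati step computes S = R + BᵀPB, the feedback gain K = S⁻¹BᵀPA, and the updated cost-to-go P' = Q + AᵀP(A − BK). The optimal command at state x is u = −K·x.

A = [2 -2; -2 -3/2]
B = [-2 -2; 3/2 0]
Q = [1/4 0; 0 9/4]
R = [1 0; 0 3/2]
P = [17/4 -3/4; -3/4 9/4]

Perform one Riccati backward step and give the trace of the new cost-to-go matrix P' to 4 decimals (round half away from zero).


BᵀP = [-9.6250 4.8750; -8.5000 1.5000]
S = R + BᵀPB = [1 0; 0 3/2] + [26.5625 19.2500; 19.2500 17.0000] = [27.5625 19.2500; 19.2500 18.5000]
BᵀPA = [-29.0000 11.9375; -20.0000 14.7500]
K = S⁻¹·BᵀPA = [-1.0872 -0.4528; 0.0502 1.2684]
A−BK = [-0.0740 -0.3687; -0.3691 -0.8208]
AᵀP(A−BK) = [1.4748 1.2379; 1.2379 4.2581]
P' = Q + AᵀP(A−BK) = [1.7248 1.2379; 1.2379 6.5081]
tr(P') = 8.2329

8.2329


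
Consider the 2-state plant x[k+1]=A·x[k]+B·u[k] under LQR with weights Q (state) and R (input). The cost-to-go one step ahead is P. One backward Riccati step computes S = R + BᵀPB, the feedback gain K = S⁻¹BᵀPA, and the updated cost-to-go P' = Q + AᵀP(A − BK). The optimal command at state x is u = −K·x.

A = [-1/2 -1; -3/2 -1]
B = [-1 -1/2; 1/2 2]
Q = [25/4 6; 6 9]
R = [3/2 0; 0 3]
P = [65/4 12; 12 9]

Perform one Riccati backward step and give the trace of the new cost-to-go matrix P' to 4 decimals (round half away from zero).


23.9674

BᵀP = [-10.2500 -7.5000; 15.8750 12.0000]
S = R + BᵀPB = [3/2 0; 0 3] + [6.5000 -9.8750; -9.8750 16.0625] = [8.0000 -9.8750; -9.8750 19.0625]
BᵀPA = [16.3750 17.7500; -25.9375 -27.8750]
K = S⁻¹·BᵀPA = [1.0188 1.1475; -0.8329 -0.8679]
A−BK = [0.1023 -0.2864; -0.3436 0.1620]
AᵀP(A−BK) = [4.0269 4.3248; 4.3248 4.6905]
P' = Q + AᵀP(A−BK) = [10.2769 10.3248; 10.3248 13.6905]
tr(P') = 23.9674


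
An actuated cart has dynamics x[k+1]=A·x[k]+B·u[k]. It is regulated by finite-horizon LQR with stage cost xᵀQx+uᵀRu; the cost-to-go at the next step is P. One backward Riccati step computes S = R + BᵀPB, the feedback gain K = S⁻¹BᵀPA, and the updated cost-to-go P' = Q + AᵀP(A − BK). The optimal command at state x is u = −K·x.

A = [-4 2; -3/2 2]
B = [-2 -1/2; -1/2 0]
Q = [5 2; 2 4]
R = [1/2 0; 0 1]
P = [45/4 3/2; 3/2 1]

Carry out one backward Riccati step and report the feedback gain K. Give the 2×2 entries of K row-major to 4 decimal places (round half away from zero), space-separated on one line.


1.9704 -1.0992 0.1885 0.0074

BᵀP = [-23.2500 -3.5000; -5.6250 -0.7500]
S = R + BᵀPB = [1/2 0; 0 1] + [48.2500 11.6250; 11.6250 2.8125] = [48.7500 11.6250; 11.6250 3.8125]
BᵀPA = [98.2500 -53.5000; 23.6250 -12.7500]
K = S⁻¹·BᵀPA = [1.9704 -1.0992; 0.1885 0.0074]
A−BK = [0.0351 -0.1947; -0.5148 1.4504]
AᵀP(A−BK) = [2.2015 -1.6784; -1.6784 2.2871]
P' = Q + AᵀP(A−BK) = [7.2015 0.3216; 0.3216 6.2871]
tr(P') = 13.4886


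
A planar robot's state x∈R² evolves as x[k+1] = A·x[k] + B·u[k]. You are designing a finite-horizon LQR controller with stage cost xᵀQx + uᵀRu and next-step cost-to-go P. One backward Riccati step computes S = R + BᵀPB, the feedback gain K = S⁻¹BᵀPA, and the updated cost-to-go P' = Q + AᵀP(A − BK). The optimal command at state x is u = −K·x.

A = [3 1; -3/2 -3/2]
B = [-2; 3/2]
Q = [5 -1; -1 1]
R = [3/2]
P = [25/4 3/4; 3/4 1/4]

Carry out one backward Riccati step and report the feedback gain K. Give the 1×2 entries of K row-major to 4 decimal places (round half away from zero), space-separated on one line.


BᵀP = [-11.3750 -1.1250]
S = R + BᵀPB = [3/2] + [21.0625] = [22.5625]
BᵀPA = [-32.4375 -9.6875]
K = S⁻¹·BᵀPA = [-1.4377 -0.4294]
A−BK = [0.1247 0.1413; 0.6565 -0.8560]
AᵀP(A−BK) = [3.4280 0.8850; 0.8850 0.4030]
P' = Q + AᵀP(A−BK) = [8.4280 -0.1150; -0.1150 1.4030]
tr(P') = 9.8310

-1.4377 -0.4294


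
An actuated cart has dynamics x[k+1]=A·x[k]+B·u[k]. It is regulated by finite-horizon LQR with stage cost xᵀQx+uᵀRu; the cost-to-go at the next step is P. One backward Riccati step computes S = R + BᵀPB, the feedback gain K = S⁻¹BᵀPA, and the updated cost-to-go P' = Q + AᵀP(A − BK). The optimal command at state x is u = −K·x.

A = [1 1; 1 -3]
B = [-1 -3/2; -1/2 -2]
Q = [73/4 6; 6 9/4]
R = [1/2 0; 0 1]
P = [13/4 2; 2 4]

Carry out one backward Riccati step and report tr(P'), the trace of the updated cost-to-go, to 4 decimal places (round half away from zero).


28.8964

BᵀP = [-4.2500 -4.0000; -8.8750 -11.0000]
S = R + BᵀPB = [1/2 0; 0 1] + [6.2500 14.3750; 14.3750 35.3125] = [6.7500 14.3750; 14.3750 36.3125]
BᵀPA = [-8.2500 7.7500; -19.8750 24.1250]
K = S⁻¹·BᵀPA = [-0.3607 -1.6994; -0.4045 1.3371]
A−BK = [0.0325 1.3063; 0.0106 -1.1755]
AᵀP(A−BK) = [0.2340 -0.1950; -0.1950 8.1625]
P' = Q + AᵀP(A−BK) = [18.4840 5.8050; 5.8050 10.4125]
tr(P') = 28.8964


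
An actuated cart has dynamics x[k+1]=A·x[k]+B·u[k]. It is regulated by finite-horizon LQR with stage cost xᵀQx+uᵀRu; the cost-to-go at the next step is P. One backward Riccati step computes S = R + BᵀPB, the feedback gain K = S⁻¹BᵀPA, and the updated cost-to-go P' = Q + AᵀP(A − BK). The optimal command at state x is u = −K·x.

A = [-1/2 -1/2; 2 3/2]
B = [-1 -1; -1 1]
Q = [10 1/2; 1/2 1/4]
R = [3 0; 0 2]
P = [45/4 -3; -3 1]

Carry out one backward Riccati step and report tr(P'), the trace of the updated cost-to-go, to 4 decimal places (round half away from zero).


12.7097

BᵀP = [-8.2500 2.0000; -14.2500 4.0000]
S = R + BᵀPB = [3 0; 0 2] + [6.2500 10.2500; 10.2500 18.2500] = [9.2500 10.2500; 10.2500 20.2500]
BᵀPA = [8.1250 7.1250; 15.1250 13.1250]
K = S⁻¹·BᵀPA = [0.1155 0.1185; 0.6884 0.5881]
A−BK = [0.3040 0.2067; 1.4271 1.0304]
AᵀP(A−BK) = [1.4612 1.2036; 1.2036 0.9985]
P' = Q + AᵀP(A−BK) = [11.4612 1.7036; 1.7036 1.2485]
tr(P') = 12.7097


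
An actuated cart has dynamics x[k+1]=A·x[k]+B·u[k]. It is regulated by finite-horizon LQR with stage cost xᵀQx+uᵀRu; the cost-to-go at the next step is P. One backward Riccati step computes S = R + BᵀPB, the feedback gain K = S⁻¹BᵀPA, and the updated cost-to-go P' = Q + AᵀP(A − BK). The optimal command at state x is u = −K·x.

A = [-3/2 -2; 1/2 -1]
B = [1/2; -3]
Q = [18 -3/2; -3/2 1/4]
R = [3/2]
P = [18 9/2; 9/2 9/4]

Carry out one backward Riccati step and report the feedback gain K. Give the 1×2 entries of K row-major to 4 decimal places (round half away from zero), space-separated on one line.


0.3529 1.0588

BᵀP = [-4.5000 -4.5000]
S = R + BᵀPB = [3/2] + [11.2500] = [12.7500]
BᵀPA = [4.5000 13.5000]
K = S⁻¹·BᵀPA = [0.3529 1.0588]
A−BK = [-1.6765 -2.5294; 1.5588 2.1765]
AᵀP(A−BK) = [32.7243 50.3603; 50.3603 77.9559]
P' = Q + AᵀP(A−BK) = [50.7243 48.8603; 48.8603 78.2059]
tr(P') = 128.9301


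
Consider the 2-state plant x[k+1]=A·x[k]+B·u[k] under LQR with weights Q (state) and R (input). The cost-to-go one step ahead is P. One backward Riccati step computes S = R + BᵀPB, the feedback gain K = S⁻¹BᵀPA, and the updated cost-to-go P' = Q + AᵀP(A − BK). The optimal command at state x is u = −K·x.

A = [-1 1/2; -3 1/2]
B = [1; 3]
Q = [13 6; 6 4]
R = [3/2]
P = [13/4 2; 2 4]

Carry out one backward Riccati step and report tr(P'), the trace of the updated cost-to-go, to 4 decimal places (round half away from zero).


18.7079

BᵀP = [9.2500 14.0000]
S = R + BᵀPB = [3/2] + [51.2500] = [52.7500]
BᵀPA = [-51.2500 11.6250]
K = S⁻¹·BᵀPA = [-0.9716 0.2204]
A−BK = [-0.0284 0.2796; -0.0853 -0.1611]
AᵀP(A−BK) = [1.4573 -0.3306; -0.3306 0.2506]
P' = Q + AᵀP(A−BK) = [14.4573 5.6694; 5.6694 4.2506]
tr(P') = 18.7079


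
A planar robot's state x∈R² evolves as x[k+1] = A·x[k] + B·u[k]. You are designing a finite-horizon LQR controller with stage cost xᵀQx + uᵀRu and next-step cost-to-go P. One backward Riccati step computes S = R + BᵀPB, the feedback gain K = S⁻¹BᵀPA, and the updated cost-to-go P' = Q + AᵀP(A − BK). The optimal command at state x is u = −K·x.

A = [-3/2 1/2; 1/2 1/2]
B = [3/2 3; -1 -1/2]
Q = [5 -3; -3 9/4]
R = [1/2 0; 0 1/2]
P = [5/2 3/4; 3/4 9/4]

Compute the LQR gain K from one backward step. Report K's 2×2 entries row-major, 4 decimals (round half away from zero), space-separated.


-0.2832 -0.4979 -0.3480 0.4169

BᵀP = [3.0000 -1.1250; 7.1250 1.1250]
S = R + BᵀPB = [1/2 0; 0 1/2] + [5.6250 9.5625; 9.5625 20.8125] = [6.1250 9.5625; 9.5625 21.3125]
BᵀPA = [-5.0625 0.9375; -10.1250 4.1250]
K = S⁻¹·BᵀPA = [-0.2832 -0.4979; -0.3480 0.4169]
A−BK = [-0.0312 -0.0040; 0.0428 0.2106]
AᵀP(A−BK) = [0.1052 0.0135; 0.0135 0.3094]
P' = Q + AᵀP(A−BK) = [5.1052 -2.9865; -2.9865 2.5594]
tr(P') = 7.6646


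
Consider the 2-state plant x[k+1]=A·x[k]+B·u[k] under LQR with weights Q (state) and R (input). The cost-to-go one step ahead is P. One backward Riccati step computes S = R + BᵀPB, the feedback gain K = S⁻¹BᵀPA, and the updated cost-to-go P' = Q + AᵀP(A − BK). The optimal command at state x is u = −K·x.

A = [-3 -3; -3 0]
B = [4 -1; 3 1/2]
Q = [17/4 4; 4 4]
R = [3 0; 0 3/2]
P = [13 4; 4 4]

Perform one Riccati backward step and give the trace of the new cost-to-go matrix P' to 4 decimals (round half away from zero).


BᵀP = [64.0000 28.0000; -11.0000 -2.0000]
S = R + BᵀPB = [3 0; 0 3/2] + [340.0000 -50.0000; -50.0000 10.0000] = [343.0000 -50.0000; -50.0000 11.5000]
BᵀPA = [-276.0000 -192.0000; 39.0000 33.0000]
K = S⁻¹·BᵀPA = [-0.8474 -0.3863; -0.2928 1.1900]
A−BK = [0.0966 -0.2648; -0.3115 0.5639]
AᵀP(A−BK) = [2.5514 -0.0280; -0.0280 3.5607]
P' = Q + AᵀP(A−BK) = [6.8014 3.9720; 3.9720 7.5607]
tr(P') = 14.3621

14.3621


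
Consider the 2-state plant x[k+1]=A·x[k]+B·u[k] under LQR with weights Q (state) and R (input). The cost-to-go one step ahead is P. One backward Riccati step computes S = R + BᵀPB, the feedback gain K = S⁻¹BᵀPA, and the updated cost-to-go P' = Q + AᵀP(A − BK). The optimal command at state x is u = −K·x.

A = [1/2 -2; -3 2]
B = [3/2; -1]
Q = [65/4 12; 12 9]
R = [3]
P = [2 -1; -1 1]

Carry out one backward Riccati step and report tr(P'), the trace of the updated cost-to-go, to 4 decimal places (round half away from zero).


35.2065

BᵀP = [4.0000 -2.5000]
S = R + BᵀPB = [3] + [8.5000] = [11.5000]
BᵀPA = [9.5000 -13.0000]
K = S⁻¹·BᵀPA = [0.8261 -1.1304]
A−BK = [-0.7391 -0.3043; -2.1739 0.8696]
AᵀP(A−BK) = [4.6522 -4.2609; -4.2609 5.3043]
P' = Q + AᵀP(A−BK) = [20.9022 7.7391; 7.7391 14.3043]
tr(P') = 35.2065


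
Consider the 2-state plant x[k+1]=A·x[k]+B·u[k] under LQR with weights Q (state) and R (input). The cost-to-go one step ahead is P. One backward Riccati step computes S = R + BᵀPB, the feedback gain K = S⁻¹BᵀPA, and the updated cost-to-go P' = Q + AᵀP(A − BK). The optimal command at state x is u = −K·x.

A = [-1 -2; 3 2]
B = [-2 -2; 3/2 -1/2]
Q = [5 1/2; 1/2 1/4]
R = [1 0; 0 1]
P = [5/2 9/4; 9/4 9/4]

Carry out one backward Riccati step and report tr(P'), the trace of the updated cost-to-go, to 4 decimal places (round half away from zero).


BᵀP = [-1.6250 -1.1250; -6.1250 -5.6250]
S = R + BᵀPB = [1 0; 0 1] + [1.5625 3.8125; 3.8125 15.0625] = [2.5625 3.8125; 3.8125 16.0625]
BᵀPA = [-1.7500 1.0000; -10.7500 1.0000]
K = S⁻¹·BᵀPA = [0.4836 0.4601; -0.7840 -0.0469]
A−BK = [-1.6009 -1.1737; 1.8826 1.2864]
AᵀP(A−BK) = [1.6678 0.8005; 0.8005 0.5869]
P' = Q + AᵀP(A−BK) = [6.6678 1.3005; 1.3005 0.8369]
tr(P') = 7.5047

7.5047


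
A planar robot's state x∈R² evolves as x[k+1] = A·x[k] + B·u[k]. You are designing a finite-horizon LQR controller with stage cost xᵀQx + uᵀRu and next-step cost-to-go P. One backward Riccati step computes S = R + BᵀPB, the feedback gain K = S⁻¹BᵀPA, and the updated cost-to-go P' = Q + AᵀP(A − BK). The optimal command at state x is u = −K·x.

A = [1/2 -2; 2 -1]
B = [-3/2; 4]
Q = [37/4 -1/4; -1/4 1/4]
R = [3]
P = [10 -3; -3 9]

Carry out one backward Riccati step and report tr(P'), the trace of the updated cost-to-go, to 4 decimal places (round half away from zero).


55.9416

BᵀP = [-27.0000 40.5000]
S = R + BᵀPB = [3] + [202.5000] = [205.5000]
BᵀPA = [67.5000 13.5000]
K = S⁻¹·BᵀPA = [0.3285 0.0657]
A−BK = [0.9927 -1.9015; 0.6861 -1.2628]
AᵀP(A−BK) = [10.3285 -18.9343; -18.9343 36.1131]
P' = Q + AᵀP(A−BK) = [19.5785 -19.1843; -19.1843 36.3631]
tr(P') = 55.9416


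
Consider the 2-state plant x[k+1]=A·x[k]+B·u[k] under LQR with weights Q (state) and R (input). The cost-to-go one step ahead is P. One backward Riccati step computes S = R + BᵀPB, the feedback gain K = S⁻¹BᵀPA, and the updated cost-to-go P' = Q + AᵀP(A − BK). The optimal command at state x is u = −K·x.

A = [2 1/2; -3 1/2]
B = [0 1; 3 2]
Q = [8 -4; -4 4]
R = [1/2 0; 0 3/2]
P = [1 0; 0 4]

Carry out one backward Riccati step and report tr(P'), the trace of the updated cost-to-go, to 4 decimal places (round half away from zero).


BᵀP = [0.0000 12.0000; 1.0000 8.0000]
S = R + BᵀPB = [1/2 0; 0 3/2] + [36.0000 24.0000; 24.0000 17.0000] = [36.5000 24.0000; 24.0000 18.5000]
BᵀPA = [-36.0000 6.0000; -22.0000 4.5000]
K = S⁻¹·BᵀPA = [-1.3904 0.0302; 0.6146 0.2040]
A−BK = [1.3854 0.2960; -0.0579 0.0013]
AᵀP(A−BK) = [3.4660 0.5768; 0.5768 0.1505]
P' = Q + AᵀP(A−BK) = [11.4660 -3.4232; -3.4232 4.1505]
tr(P') = 15.6165

15.6165


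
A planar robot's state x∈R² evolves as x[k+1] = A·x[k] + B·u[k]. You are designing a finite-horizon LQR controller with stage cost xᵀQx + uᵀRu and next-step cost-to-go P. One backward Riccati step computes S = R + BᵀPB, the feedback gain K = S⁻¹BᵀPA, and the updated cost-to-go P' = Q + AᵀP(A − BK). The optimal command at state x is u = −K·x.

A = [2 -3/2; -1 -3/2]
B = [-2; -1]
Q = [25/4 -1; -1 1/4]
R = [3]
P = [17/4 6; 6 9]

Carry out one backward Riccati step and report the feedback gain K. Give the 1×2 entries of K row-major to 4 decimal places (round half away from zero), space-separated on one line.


BᵀP = [-14.5000 -21.0000]
S = R + BᵀPB = [3] + [50.0000] = [53.0000]
BᵀPA = [-8.0000 53.2500]
K = S⁻¹·BᵀPA = [-0.1509 1.0047]
A−BK = [1.6981 0.5094; -1.1509 -0.4953]
AᵀP(A−BK) = [0.7925 -0.2123; -0.2123 3.3113]
P' = Q + AᵀP(A−BK) = [7.0425 -1.2123; -1.2123 3.5613]
tr(P') = 10.6038

-0.1509 1.0047


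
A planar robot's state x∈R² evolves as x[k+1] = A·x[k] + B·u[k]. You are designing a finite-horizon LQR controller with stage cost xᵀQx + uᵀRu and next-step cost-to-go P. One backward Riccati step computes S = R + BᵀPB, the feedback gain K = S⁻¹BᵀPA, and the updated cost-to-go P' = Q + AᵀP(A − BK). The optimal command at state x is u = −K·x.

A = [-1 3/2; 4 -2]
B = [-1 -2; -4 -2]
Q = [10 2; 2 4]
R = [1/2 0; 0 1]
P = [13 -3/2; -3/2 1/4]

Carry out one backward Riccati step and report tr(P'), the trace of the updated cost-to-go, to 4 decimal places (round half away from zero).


17.8165

BᵀP = [-7.0000 0.5000; -23.0000 2.5000]
S = R + BᵀPB = [1/2 0; 0 1] + [5.0000 13.0000; 13.0000 41.0000] = [5.5000 13.0000; 13.0000 42.0000]
BᵀPA = [9.0000 -11.5000; 33.0000 -39.5000]
K = S⁻¹·BᵀPA = [-0.8226 0.4919; 1.0403 -1.0927]
A−BK = [0.2581 -0.1935; 2.7903 -2.2177]
AᵀP(A−BK) = [2.0726 -1.8669; -1.8669 1.7440]
P' = Q + AᵀP(A−BK) = [12.0726 0.1331; 0.1331 5.7440]
tr(P') = 17.8165


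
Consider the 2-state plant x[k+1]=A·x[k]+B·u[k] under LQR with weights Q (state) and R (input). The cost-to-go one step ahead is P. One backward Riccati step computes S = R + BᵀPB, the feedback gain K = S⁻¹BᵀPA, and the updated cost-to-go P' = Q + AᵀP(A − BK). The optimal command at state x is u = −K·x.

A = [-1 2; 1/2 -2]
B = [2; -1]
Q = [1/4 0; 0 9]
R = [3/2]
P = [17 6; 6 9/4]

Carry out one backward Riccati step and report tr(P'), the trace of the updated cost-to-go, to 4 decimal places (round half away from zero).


10.7127

BᵀP = [28.0000 9.7500]
S = R + BᵀPB = [3/2] + [46.2500] = [47.7500]
BᵀPA = [-23.1250 36.5000]
K = S⁻¹·BᵀPA = [-0.4843 0.7644]
A−BK = [-0.0314 0.4712; 0.0157 -1.2356]
AᵀP(A−BK) = [0.3632 -0.5733; -0.5733 1.0995]
P' = Q + AᵀP(A−BK) = [0.6132 -0.5733; -0.5733 10.0995]
tr(P') = 10.7127


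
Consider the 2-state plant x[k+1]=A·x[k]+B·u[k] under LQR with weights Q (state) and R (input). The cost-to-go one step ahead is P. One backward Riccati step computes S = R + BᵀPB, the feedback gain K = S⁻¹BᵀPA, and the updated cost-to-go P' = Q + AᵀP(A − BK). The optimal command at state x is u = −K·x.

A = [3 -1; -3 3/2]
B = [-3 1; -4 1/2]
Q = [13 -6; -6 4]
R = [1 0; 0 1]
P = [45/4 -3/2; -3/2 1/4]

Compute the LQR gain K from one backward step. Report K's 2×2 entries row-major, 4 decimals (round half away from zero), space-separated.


-1.0460 0.3612 0.7796 -0.2933

BᵀP = [-27.7500 3.5000; 10.5000 -1.3750]
S = R + BᵀPB = [1 0; 0 1] + [69.2500 -26.0000; -26.0000 9.8125] = [70.2500 -26.0000; -26.0000 10.8125]
BᵀPA = [-93.7500 33.0000; 35.6250 -12.5625]
K = S⁻¹·BᵀPA = [-1.0460 0.3612; 0.7796 -0.2933]
A−BK = [-0.9176 0.3769; -7.5738 3.0914]
AᵀP(A−BK) = [4.6657 -1.8138; -1.8138 0.7084]
P' = Q + AᵀP(A−BK) = [17.6657 -7.8138; -7.8138 4.7084]
tr(P') = 22.3741


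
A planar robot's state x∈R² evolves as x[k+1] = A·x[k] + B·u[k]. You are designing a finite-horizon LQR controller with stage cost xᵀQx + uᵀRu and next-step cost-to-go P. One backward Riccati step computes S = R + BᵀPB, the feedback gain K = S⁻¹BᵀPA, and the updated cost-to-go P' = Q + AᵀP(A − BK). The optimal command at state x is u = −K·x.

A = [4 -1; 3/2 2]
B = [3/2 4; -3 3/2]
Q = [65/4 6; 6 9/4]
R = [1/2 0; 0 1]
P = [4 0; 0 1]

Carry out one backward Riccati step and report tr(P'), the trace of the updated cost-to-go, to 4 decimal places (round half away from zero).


19.6922

BᵀP = [6.0000 -3.0000; 16.0000 1.5000]
S = R + BᵀPB = [1/2 0; 0 1] + [18.0000 19.5000; 19.5000 66.2500] = [18.5000 19.5000; 19.5000 67.2500]
BᵀPA = [19.5000 -12.0000; 66.2500 -13.0000]
K = S⁻¹·BᵀPA = [0.0226 -0.6407; 0.9786 -0.0075]
A−BK = [0.0518 -0.0088; 0.0998 0.0891]
AᵀP(A−BK) = [0.9786 -0.0075; -0.0075 0.2136]
P' = Q + AᵀP(A−BK) = [17.2286 5.9925; 5.9925 2.4636]
tr(P') = 19.6922


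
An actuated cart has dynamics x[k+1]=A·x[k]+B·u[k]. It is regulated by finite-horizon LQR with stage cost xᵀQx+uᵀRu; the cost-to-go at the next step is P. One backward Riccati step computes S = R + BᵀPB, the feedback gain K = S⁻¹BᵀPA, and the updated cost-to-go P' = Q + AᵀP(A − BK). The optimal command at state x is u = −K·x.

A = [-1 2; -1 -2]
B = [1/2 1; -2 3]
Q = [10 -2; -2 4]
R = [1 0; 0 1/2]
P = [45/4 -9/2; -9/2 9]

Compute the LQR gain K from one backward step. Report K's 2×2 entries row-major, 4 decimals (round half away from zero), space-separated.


-0.5215 2.1285 -0.6738 0.7404

BᵀP = [14.6250 -20.2500; -2.2500 22.5000]
S = R + BᵀPB = [1 0; 0 1/2] + [47.8125 -46.1250; -46.1250 65.2500] = [48.8125 -46.1250; -46.1250 65.7500]
BᵀPA = [5.6250 69.7500; -20.2500 -49.5000]
K = S⁻¹·BᵀPA = [-0.5215 2.1285; -0.6738 0.7404]
A−BK = [-0.0655 0.1954; -0.0215 0.0360]
AᵀP(A−BK) = [0.5386 -1.4807; -1.4807 5.1825]
P' = Q + AᵀP(A−BK) = [10.5386 -3.4807; -3.4807 9.1825]
tr(P') = 19.7212


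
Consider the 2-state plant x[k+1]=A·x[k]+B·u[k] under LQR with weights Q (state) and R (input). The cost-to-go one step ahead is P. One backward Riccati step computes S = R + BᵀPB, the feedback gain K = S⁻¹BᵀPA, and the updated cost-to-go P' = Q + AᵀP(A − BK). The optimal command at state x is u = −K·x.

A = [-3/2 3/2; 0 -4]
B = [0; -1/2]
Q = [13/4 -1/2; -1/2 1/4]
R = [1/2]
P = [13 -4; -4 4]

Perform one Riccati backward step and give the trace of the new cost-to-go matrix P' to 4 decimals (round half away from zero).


BᵀP = [2.0000 -2.0000]
S = R + BᵀPB = [1/2] + [1.0000] = [1.5000]
BᵀPA = [-3.0000 11.0000]
K = S⁻¹·BᵀPA = [-2.0000 7.3333]
A−BK = [-1.5000 1.5000; -1.0000 -0.3333]
AᵀP(A−BK) = [23.2500 -31.2500; -31.2500 60.5833]
P' = Q + AᵀP(A−BK) = [26.5000 -31.7500; -31.7500 60.8333]
tr(P') = 87.3333

87.3333


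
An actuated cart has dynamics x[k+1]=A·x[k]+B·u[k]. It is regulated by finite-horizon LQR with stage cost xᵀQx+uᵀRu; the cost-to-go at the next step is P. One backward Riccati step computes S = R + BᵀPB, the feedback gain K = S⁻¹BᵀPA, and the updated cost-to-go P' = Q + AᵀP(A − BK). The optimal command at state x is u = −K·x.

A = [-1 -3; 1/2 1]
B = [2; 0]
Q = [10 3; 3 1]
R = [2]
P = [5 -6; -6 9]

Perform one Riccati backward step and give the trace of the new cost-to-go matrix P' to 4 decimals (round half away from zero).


BᵀP = [10.0000 -12.0000]
S = R + BᵀPB = [2] + [20.0000] = [22.0000]
BᵀPA = [-16.0000 -42.0000]
K = S⁻¹·BᵀPA = [-0.7273 -1.9091]
A−BK = [0.4545 0.8182; 0.5000 1.0000]
AᵀP(A−BK) = [1.6136 3.9545; 3.9545 9.8182]
P' = Q + AᵀP(A−BK) = [11.6136 6.9545; 6.9545 10.8182]
tr(P') = 22.4318

22.4318


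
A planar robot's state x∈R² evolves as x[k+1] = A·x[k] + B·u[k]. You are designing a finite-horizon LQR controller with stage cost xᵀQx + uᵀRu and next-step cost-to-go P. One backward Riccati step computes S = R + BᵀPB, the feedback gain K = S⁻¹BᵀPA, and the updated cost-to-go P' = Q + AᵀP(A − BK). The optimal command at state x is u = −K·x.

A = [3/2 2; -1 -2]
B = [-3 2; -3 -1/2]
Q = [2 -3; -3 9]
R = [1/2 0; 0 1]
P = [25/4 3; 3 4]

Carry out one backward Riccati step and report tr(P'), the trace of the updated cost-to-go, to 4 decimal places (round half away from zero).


BᵀP = [-27.7500 -21.0000; 11.0000 4.0000]
S = R + BᵀPB = [1/2 0; 0 1] + [146.2500 -45.0000; -45.0000 20.0000] = [146.7500 -45.0000; -45.0000 21.0000]
BᵀPA = [-20.6250 -13.5000; 12.5000 14.0000]
K = S⁻¹·BᵀPA = [0.1224 0.3279; 0.8576 1.3693]
A−BK = [0.1521 0.2451; -0.2039 -0.3317]
AᵀP(A−BK) = [0.8678 1.3966; 1.3966 2.2564]
P' = Q + AᵀP(A−BK) = [2.8678 -1.6034; -1.6034 11.2564]
tr(P') = 14.1242

14.1242


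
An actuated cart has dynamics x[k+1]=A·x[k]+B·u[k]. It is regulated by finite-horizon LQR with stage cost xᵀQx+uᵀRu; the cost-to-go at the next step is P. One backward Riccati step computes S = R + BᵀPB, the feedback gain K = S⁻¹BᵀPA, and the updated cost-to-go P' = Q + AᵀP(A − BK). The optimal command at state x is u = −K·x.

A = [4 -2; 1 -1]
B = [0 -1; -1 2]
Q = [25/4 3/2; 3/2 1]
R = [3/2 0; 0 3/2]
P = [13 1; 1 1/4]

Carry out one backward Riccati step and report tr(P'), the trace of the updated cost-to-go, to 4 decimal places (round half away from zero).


BᵀP = [-1.0000 -0.2500; -11.0000 -0.5000]
S = R + BᵀPB = [3/2 0; 0 3/2] + [0.2500 0.5000; 0.5000 10.0000] = [1.7500 0.5000; 0.5000 11.5000]
BᵀPA = [-4.2500 2.2500; -44.5000 22.5000]
K = S⁻¹·BᵀPA = [-1.3396 0.7358; -3.8113 1.9245]
A−BK = [0.1887 -0.0755; 7.2830 -4.1132]
AᵀP(A−BK) = [40.9528 -21.4811; -21.4811 11.2925]
P' = Q + AᵀP(A−BK) = [47.2028 -19.9811; -19.9811 12.2925]
tr(P') = 59.4953

59.4953


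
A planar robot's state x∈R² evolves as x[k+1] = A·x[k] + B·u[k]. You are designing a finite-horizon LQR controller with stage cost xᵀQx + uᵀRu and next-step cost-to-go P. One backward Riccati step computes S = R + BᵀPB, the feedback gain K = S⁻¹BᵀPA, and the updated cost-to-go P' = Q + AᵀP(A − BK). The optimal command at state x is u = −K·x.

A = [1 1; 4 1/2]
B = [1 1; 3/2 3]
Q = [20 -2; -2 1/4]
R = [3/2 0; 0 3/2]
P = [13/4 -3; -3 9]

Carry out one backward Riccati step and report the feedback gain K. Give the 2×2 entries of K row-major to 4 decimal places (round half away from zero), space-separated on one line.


0.1820 0.4850 1.2508 -0.1243

BᵀP = [-1.2500 10.5000; -5.7500 24.0000]
S = R + BᵀPB = [3/2 0; 0 3/2] + [14.5000 30.2500; 30.2500 66.2500] = [16.0000 30.2500; 30.2500 67.7500]
BᵀPA = [40.7500 4.0000; 90.2500 6.2500]
K = S⁻¹·BᵀPA = [0.1820 0.4850; 1.2508 -0.1243]
A−BK = [-0.4329 0.6393; -0.0255 0.1454]
AᵀP(A−BK) = [2.9451 -0.7958; -0.7958 1.3368]
P' = Q + AᵀP(A−BK) = [22.9451 -2.7958; -2.7958 1.5868]
tr(P') = 24.5319


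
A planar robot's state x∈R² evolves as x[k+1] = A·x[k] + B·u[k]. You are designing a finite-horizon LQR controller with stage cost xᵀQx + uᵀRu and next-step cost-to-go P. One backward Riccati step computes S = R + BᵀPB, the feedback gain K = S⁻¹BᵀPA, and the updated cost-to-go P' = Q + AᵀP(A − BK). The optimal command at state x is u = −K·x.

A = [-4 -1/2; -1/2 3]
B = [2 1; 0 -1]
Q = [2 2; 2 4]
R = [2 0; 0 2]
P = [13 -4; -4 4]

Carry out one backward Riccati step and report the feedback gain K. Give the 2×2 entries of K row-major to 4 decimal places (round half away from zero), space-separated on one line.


-1.7351 0.3510 -0.1854 -1.6457

BᵀP = [26.0000 -8.0000; 17.0000 -8.0000]
S = R + BᵀPB = [2 0; 0 2] + [52.0000 34.0000; 34.0000 25.0000] = [54.0000 34.0000; 34.0000 27.0000]
BᵀPA = [-100.0000 -37.0000; -64.0000 -32.5000]
K = S⁻¹·BᵀPA = [-1.7351 0.3510; -0.1854 -1.6457]
A−BK = [-0.3444 0.4437; -0.6854 1.3543]
AᵀP(A−BK) = [7.6225 -3.2252; -3.2252 10.7517]
P' = Q + AᵀP(A−BK) = [9.6225 -1.2252; -1.2252 14.7517]
tr(P') = 24.3742
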